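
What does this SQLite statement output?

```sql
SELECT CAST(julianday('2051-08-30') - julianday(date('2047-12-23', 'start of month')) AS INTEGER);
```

1368

`start of month` rewinds 2047-12-23 to 2047-12-01.
30 days remain in December 2047 after the 1st (31 − 1).
Full months from January 2048 through July 2051 contribute their day counts.
Then 30 days into August 2051.
Total: 30 + 31 + 29 + 31 + 30 + 31 + 30 + 31 + 31 + 30 + 31 + 30 + 31 + 31 + 28 + 31 + 30 + 31 + 30 + 31 + 31 + 30 + 31 + 30 + 31 + 31 + 28 + 31 + 30 + 31 + 30 + 31 + 31 + 30 + 31 + 30 + 31 + 31 + 28 + 31 + 30 + 31 + 30 + 31 + 30 = 1368.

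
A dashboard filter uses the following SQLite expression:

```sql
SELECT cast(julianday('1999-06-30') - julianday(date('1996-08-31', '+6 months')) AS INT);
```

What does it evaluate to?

849

Adding +6 months to 1996-08-31 targets 1997-02-31. February 1997 has only 28 days, so SQLite normalizes the 3-day overflow forward to 1997-03-03.
28 days remain in March 1997 after the 3rd (31 − 3).
Full months from April 1997 through May 1999 contribute their day counts.
Then 30 days into June 1999.
Total: 28 + 30 + 31 + 30 + 31 + 31 + 30 + 31 + 30 + 31 + 31 + 28 + 31 + 30 + 31 + 30 + 31 + 31 + 30 + 31 + 30 + 31 + 31 + 28 + 31 + 30 + 31 + 30 = 849.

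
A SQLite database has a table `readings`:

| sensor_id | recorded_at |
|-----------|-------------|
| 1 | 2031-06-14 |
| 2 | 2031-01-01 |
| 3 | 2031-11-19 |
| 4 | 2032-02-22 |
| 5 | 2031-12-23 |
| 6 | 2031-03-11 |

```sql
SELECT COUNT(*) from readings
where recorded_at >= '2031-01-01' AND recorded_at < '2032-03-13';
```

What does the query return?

Rows in [2031-01-01, 2032-03-13): 2031-06-14, 2031-01-01, 2031-11-19, 2032-02-22, 2031-12-23, 2031-03-11 → 6 rows.

6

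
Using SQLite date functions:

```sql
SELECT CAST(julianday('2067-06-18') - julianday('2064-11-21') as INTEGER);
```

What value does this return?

9 days remain in November 2064 after the 21st (30 − 21).
Full months from December 2064 through May 2067 contribute their day counts.
Then 18 days into June 2067.
Total: 9 + 31 + 31 + 28 + 31 + 30 + 31 + 30 + 31 + 31 + 30 + 31 + 30 + 31 + 31 + 28 + 31 + 30 + 31 + 30 + 31 + 31 + 30 + 31 + 30 + 31 + 31 + 28 + 31 + 30 + 31 + 18 = 939.

939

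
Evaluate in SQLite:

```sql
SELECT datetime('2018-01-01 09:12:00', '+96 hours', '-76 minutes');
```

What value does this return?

2018-01-05 07:56:00

+96 hours from 2018-01-01 09:12:00 is 2018-01-05 09:12:00 (crosses midnight).
76 minutes = 1h 16m; -76 minutes from 2018-01-05 09:12:00 is 2018-01-05 07:56:00.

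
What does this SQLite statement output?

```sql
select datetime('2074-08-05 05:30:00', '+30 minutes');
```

2074-08-05 06:00:00

+30 minutes from 2074-08-05 05:30:00 is 2074-08-05 06:00:00.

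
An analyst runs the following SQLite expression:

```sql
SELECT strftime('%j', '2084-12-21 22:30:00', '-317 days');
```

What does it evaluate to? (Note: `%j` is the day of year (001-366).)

First apply '-317 days': 2084-12-21 22:30:00 → 2084-02-08 22:30:00.
Day-of-year for 2084-02-08: days since 2084-01-01 inclusive = 39, zero-padded to 039.

039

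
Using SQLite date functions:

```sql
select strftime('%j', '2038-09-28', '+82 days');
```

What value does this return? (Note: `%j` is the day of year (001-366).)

First apply '+82 days': 2038-09-28 → 2038-12-19.
Day-of-year for 2038-12-19: days since 2038-01-01 inclusive = 353, zero-padded to 353.

353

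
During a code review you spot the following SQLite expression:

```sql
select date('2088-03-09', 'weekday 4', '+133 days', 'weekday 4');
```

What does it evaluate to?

2088-07-22

`weekday 4` advances to the next Thursday; 2088-03-09 is a Tuesday, so it moves forward to 2088-03-11.
Applying '+133 days' to 2088-03-11: counting 133 days forward gives 2088-07-22.
`weekday 4` advances to the next Thursday; 2088-07-22 is already a Thursday, so it stays at 2088-07-22.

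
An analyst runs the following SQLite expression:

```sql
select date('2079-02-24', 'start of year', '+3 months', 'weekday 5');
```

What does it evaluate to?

2079-04-07

`start of year` rewinds 2079-02-24 to 2079-01-01.
Adding +3 months to 2079-01-01 gives 2079-04-01.
`weekday 5` advances to the next Friday; 2079-04-01 is a Saturday, so it moves forward to 2079-04-07.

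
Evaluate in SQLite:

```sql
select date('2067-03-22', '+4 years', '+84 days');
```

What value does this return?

2071-06-14

Adding +4 years to 2067-03-22 gives 2071-03-22.
Applying '+84 days' to 2071-03-22: counting 84 days forward gives 2071-06-14.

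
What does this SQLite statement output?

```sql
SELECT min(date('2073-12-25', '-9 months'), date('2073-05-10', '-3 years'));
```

date('2073-12-25', '-9 months') → 2073-03-25.
date('2073-05-10', '-3 years') → 2070-05-10.
Earlier of the two is 2070-05-10.

2070-05-10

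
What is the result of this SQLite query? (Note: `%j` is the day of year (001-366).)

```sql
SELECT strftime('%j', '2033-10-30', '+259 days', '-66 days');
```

First apply '+259 days', '-66 days': 2033-10-30 → 2034-05-11.
Day-of-year for 2034-05-11: days since 2034-01-01 inclusive = 131, zero-padded to 131.

131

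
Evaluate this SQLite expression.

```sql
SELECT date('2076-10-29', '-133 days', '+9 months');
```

2077-03-18

Applying '-133 days' to 2076-10-29: counting 133 days back gives 2076-06-18.
Adding +9 months to 2076-06-18 gives 2077-03-18.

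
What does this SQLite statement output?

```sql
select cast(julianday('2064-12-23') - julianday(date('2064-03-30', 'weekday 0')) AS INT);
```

`weekday 0` advances to the next Sunday; 2064-03-30 is already a Sunday, so it stays at 2064-03-30.
1 day remains in March 2064 after the 30th (31 − 30).
Full months from April 2064 through November 2064 contribute their day counts.
Then 23 days into December 2064.
Total: 1 + 30 + 31 + 30 + 31 + 31 + 30 + 31 + 30 + 23 = 268.

268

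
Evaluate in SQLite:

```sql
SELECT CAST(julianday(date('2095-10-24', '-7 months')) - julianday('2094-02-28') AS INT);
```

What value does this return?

389

Adding -7 months to 2095-10-24 gives 2095-03-24.
0 days remain in February 2094 after the 28th (28 − 28).
Full months from March 2094 through February 2095 contribute their day counts.
Then 24 days into March 2095.
Total: 0 + 31 + 30 + 31 + 30 + 31 + 31 + 30 + 31 + 30 + 31 + 31 + 28 + 24 = 389.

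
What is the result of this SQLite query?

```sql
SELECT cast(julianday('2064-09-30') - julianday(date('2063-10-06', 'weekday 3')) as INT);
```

`weekday 3` advances to the next Wednesday; 2063-10-06 is a Saturday, so it moves forward to 2063-10-10.
21 days remain in October 2063 after the 10th (31 − 10).
Full months from November 2063 through August 2064 contribute their day counts.
Then 30 days into September 2064.
Total: 21 + 30 + 31 + 31 + 29 + 31 + 30 + 31 + 30 + 31 + 31 + 30 = 356.

356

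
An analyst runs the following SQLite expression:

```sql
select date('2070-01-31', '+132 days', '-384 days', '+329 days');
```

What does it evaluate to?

Applying '+132 days' to 2070-01-31: counting 132 days forward gives 2070-06-12.
Applying '-384 days' to 2070-06-12: counting 384 days back gives 2069-05-24.
Applying '+329 days' to 2069-05-24: counting 329 days forward gives 2070-04-18.

2070-04-18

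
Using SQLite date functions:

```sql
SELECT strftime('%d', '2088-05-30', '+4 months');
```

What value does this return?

30

First apply '+4 months': 2088-05-30 → 2088-09-30.
`%d` extracts the 2-digit day of month: 30.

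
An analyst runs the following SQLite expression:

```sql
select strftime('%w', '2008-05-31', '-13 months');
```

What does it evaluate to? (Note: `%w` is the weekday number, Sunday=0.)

First apply '-13 months': 2008-05-31 → 2007-05-01.
2007-05-01 is a Tuesday; with Sunday=0 that is 2.

2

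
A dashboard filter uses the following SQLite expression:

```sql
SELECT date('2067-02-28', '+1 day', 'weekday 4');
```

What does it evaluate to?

2067-03-03

February 2067 has 28 days; 0 remain after the 28th, so 1 days reach 2067-03-01.
`weekday 4` advances to the next Thursday; 2067-03-01 is a Tuesday, so it moves forward to 2067-03-03.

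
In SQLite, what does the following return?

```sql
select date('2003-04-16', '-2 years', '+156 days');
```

2001-09-19

Adding -2 years to 2003-04-16 gives 2001-04-16.
Applying '+156 days' to 2001-04-16: counting 156 days forward gives 2001-09-19.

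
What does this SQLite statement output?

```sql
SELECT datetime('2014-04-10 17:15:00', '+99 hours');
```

+99 hours from 2014-04-10 17:15:00 is 2014-04-14 20:15:00 (crosses midnight).

2014-04-14 20:15:00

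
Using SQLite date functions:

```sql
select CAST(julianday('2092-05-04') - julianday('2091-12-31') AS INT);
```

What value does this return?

0 days remain in December 2091 after the 31st (31 − 31).
January 2092: 31 days.
February 2092: 29 days (leap year).
March 2092: 31 days.
April 2092: 30 days.
Then 4 days into May 2092.
Total: 0 + 31 + 29 + 31 + 30 + 4 = 125.

125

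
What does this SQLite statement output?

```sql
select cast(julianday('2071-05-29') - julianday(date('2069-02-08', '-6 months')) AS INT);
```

Adding -6 months to 2069-02-08 gives 2068-08-08.
23 days remain in August 2068 after the 8th (31 − 8).
Full months from September 2068 through April 2071 contribute their day counts.
Then 29 days into May 2071.
Total: 23 + 30 + 31 + 30 + 31 + 31 + 28 + 31 + 30 + 31 + 30 + 31 + 31 + 30 + 31 + 30 + 31 + 31 + 28 + 31 + 30 + 31 + 30 + 31 + 31 + 30 + 31 + 30 + 31 + 31 + 28 + 31 + 30 + 29 = 1024.

1024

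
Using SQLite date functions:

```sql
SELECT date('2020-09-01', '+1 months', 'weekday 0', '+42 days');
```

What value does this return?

Adding +1 month to 2020-09-01 gives 2020-10-01.
`weekday 0` advances to the next Sunday; 2020-10-01 is a Thursday, so it moves forward to 2020-10-04.
Applying '+42 days' to 2020-10-04: counting 42 days forward gives 2020-11-15.

2020-11-15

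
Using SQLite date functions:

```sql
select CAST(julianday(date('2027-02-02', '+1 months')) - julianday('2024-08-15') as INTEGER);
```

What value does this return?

929

Adding +1 month to 2027-02-02 gives 2027-03-02.
16 days remain in August 2024 after the 15th (31 − 15).
Full months from September 2024 through February 2027 contribute their day counts.
Then 2 days into March 2027.
Total: 16 + 30 + 31 + 30 + 31 + 31 + 28 + 31 + 30 + 31 + 30 + 31 + 31 + 30 + 31 + 30 + 31 + 31 + 28 + 31 + 30 + 31 + 30 + 31 + 31 + 30 + 31 + 30 + 31 + 31 + 28 + 2 = 929.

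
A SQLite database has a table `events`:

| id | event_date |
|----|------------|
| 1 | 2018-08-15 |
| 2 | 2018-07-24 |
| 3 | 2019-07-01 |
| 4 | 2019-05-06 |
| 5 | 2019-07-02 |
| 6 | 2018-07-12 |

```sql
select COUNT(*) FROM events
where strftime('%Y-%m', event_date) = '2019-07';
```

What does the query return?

Rows with year-month 2019-07: 2019-07-01, 2019-07-02 → 2.

2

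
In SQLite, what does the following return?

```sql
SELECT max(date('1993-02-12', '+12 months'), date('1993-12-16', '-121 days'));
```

date('1993-02-12', '+12 months') → 1994-02-12.
date('1993-12-16', '-121 days') → 1993-08-17.
Later of the two is 1994-02-12.

1994-02-12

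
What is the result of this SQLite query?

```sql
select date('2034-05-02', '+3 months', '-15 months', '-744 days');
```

Adding +3 months to 2034-05-02 gives 2034-08-02.
Adding -15 months to 2034-08-02 gives 2033-05-02.
Applying '-744 days' to 2033-05-02: counting 744 days back gives 2031-04-19.

2031-04-19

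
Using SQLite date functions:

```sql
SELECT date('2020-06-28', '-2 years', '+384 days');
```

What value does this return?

Adding -2 years to 2020-06-28 gives 2018-06-28.
Applying '+384 days' to 2018-06-28: counting 384 days forward gives 2019-07-17.

2019-07-17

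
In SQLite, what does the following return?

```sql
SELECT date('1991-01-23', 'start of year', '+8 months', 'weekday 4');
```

`start of year` rewinds 1991-01-23 to 1991-01-01.
Adding +8 months to 1991-01-01 gives 1991-09-01.
`weekday 4` advances to the next Thursday; 1991-09-01 is a Sunday, so it moves forward to 1991-09-05.

1991-09-05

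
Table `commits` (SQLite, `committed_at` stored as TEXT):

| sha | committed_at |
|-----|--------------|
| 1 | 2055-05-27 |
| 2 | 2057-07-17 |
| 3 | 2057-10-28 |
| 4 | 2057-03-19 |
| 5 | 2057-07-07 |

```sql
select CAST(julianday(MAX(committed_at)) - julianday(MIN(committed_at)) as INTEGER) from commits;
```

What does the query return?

885

MIN = 2055-05-27, MAX = 2057-10-28.
4 days remain in May 2055 after the 27th (31 − 27).
Full months from June 2055 through September 2057 contribute their day counts.
Then 28 days into October 2057.
Total: 4 + 30 + 31 + 31 + 30 + 31 + 30 + 31 + 31 + 29 + 31 + 30 + 31 + 30 + 31 + 31 + 30 + 31 + 30 + 31 + 31 + 28 + 31 + 30 + 31 + 30 + 31 + 31 + 30 + 28 = 885.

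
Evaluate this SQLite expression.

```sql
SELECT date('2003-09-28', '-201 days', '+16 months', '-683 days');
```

2002-08-28

Applying '-201 days' to 2003-09-28: counting 201 days back gives 2003-03-11.
Adding +16 months to 2003-03-11 gives 2004-07-11.
Applying '-683 days' to 2004-07-11: counting 683 days back gives 2002-08-28.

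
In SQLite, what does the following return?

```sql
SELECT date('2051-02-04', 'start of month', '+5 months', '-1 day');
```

2051-06-30

`start of month` rewinds 2051-02-04 to 2051-02-01.
Adding +5 months to 2051-02-01 gives 2051-07-01.
Going back 1 day from 2051-07-01 reaches 2051-06-30 (last day of June, 30 days).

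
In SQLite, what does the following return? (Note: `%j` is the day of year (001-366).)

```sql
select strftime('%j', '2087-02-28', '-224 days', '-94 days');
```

First apply '-224 days', '-94 days': 2087-02-28 → 2086-04-16.
Day-of-year for 2086-04-16: days since 2086-01-01 inclusive = 106, zero-padded to 106.

106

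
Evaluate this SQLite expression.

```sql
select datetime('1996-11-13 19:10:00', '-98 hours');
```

1996-11-09 17:10:00

-98 hours from 1996-11-13 19:10:00 is 1996-11-09 17:10:00 (crosses midnight).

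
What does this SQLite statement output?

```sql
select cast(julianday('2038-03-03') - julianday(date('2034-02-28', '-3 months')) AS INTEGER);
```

Adding -3 months to 2034-02-28 gives 2033-11-28.
2 days remain in November 2033 after the 28th (30 − 28).
Full months from December 2033 through February 2038 contribute their day counts.
Then 3 days into March 2038.
Total: 2 + 31 + 31 + 28 + 31 + 30 + 31 + 30 + 31 + 31 + 30 + 31 + 30 + 31 + 31 + 28 + 31 + 30 + 31 + 30 + 31 + 31 + 30 + 31 + 30 + 31 + 31 + 29 + 31 + 30 + 31 + 30 + 31 + 31 + 30 + 31 + 30 + 31 + 31 + 28 + 31 + 30 + 31 + 30 + 31 + 31 + 30 + 31 + 30 + 31 + 31 + 28 + 3 = 1556.

1556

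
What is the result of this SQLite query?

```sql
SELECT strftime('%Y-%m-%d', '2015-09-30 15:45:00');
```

2015-09-30

`%Y-%m-%d` extracts the ISO date: 2015-09-30.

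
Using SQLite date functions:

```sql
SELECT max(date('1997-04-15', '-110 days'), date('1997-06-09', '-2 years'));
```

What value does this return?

1996-12-26

date('1997-04-15', '-110 days') → 1996-12-26.
date('1997-06-09', '-2 years') → 1995-06-09.
Later of the two is 1996-12-26.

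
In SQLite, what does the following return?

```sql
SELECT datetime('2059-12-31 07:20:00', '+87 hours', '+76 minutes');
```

+87 hours from 2059-12-31 07:20:00 is 2060-01-03 22:20:00 (crosses midnight).
76 minutes = 1h 16m; +76 minutes from 2060-01-03 22:20:00 is 2060-01-03 23:36:00.

2060-01-03 23:36:00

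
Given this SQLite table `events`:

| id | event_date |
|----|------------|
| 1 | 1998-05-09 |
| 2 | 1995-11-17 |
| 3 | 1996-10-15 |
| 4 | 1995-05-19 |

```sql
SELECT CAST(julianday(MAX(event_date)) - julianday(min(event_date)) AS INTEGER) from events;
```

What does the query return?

MIN = 1995-05-19, MAX = 1998-05-09.
12 days remain in May 1995 after the 19th (31 − 19).
Full months from June 1995 through April 1998 contribute their day counts.
Then 9 days into May 1998.
Total: 12 + 30 + 31 + 31 + 30 + 31 + 30 + 31 + 31 + 29 + 31 + 30 + 31 + 30 + 31 + 31 + 30 + 31 + 30 + 31 + 31 + 28 + 31 + 30 + 31 + 30 + 31 + 31 + 30 + 31 + 30 + 31 + 31 + 28 + 31 + 30 + 9 = 1086.

1086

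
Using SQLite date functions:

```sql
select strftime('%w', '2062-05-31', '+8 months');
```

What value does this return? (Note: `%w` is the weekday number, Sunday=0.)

3

First apply '+8 months': 2062-05-31 → 2063-01-31.
2063-01-31 is a Wednesday; with Sunday=0 that is 3.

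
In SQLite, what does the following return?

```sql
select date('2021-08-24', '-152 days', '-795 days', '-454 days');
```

2017-10-23

Applying '-152 days' to 2021-08-24: counting 152 days back gives 2021-03-25.
Applying '-795 days' to 2021-03-25: counting 795 days back gives 2019-01-20.
Applying '-454 days' to 2019-01-20: counting 454 days back gives 2017-10-23.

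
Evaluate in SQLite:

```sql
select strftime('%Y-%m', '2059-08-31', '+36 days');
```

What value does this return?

2059-10

First apply '+36 days': 2059-08-31 → 2059-10-06.
`%Y-%m` extracts the year-month: 2059-10.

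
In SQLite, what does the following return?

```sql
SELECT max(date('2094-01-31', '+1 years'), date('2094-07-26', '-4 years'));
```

2095-01-31

date('2094-01-31', '+1 years') → 2095-01-31.
date('2094-07-26', '-4 years') → 2090-07-26.
Later of the two is 2095-01-31.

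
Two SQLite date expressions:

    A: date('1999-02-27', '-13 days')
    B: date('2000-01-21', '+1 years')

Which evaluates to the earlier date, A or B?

A = 1999-02-14.
B = 2001-01-21.
A is earlier.

A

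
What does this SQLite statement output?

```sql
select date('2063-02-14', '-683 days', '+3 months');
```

Applying '-683 days' to 2063-02-14: counting 683 days back gives 2061-04-02.
Adding +3 months to 2061-04-02 gives 2061-07-02.

2061-07-02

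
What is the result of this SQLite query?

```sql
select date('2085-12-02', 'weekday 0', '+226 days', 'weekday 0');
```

2086-07-21

`weekday 0` advances to the next Sunday; 2085-12-02 is already a Sunday, so it stays at 2085-12-02.
Applying '+226 days' to 2085-12-02: counting 226 days forward gives 2086-07-16.
`weekday 0` advances to the next Sunday; 2086-07-16 is a Tuesday, so it moves forward to 2086-07-21.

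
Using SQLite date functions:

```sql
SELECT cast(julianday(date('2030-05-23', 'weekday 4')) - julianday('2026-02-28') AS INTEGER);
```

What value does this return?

1545

`weekday 4` advances to the next Thursday; 2030-05-23 is already a Thursday, so it stays at 2030-05-23.
0 days remain in February 2026 after the 28th (28 − 28).
Full months from March 2026 through April 2030 contribute their day counts.
Then 23 days into May 2030.
Total: 0 + 31 + 30 + 31 + 30 + 31 + 31 + 30 + 31 + 30 + 31 + 31 + 28 + 31 + 30 + 31 + 30 + 31 + 31 + 30 + 31 + 30 + 31 + 31 + 29 + 31 + 30 + 31 + 30 + 31 + 31 + 30 + 31 + 30 + 31 + 31 + 28 + 31 + 30 + 31 + 30 + 31 + 31 + 30 + 31 + 30 + 31 + 31 + 28 + 31 + 30 + 23 = 1545.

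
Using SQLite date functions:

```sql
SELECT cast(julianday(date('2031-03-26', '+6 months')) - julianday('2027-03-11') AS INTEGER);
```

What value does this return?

Adding +6 months to 2031-03-26 gives 2031-09-26.
20 days remain in March 2027 after the 11th (31 − 11).
Full months from April 2027 through August 2031 contribute their day counts.
Then 26 days into September 2031.
Total: 20 + 30 + 31 + 30 + 31 + 31 + 30 + 31 + 30 + 31 + 31 + 29 + 31 + 30 + 31 + 30 + 31 + 31 + 30 + 31 + 30 + 31 + 31 + 28 + 31 + 30 + 31 + 30 + 31 + 31 + 30 + 31 + 30 + 31 + 31 + 28 + 31 + 30 + 31 + 30 + 31 + 31 + 30 + 31 + 30 + 31 + 31 + 28 + 31 + 30 + 31 + 30 + 31 + 31 + 26 = 1660.

1660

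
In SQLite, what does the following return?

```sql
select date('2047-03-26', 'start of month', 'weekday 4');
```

`start of month` rewinds 2047-03-26 to 2047-03-01.
`weekday 4` advances to the next Thursday; 2047-03-01 is a Friday, so it moves forward to 2047-03-07.

2047-03-07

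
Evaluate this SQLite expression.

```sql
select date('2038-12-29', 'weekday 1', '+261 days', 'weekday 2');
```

`weekday 1` advances to the next Monday; 2038-12-29 is a Wednesday, so it moves forward to 2039-01-03.
Applying '+261 days' to 2039-01-03: counting 261 days forward gives 2039-09-21.
`weekday 2` advances to the next Tuesday; 2039-09-21 is a Wednesday, so it moves forward to 2039-09-27.

2039-09-27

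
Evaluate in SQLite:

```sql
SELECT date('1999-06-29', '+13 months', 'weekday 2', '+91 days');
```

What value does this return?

2000-10-31

Adding +13 months to 1999-06-29 gives 2000-07-29.
`weekday 2` advances to the next Tuesday; 2000-07-29 is a Saturday, so it moves forward to 2000-08-01.
Applying '+91 days' to 2000-08-01: counting 91 days forward gives 2000-10-31.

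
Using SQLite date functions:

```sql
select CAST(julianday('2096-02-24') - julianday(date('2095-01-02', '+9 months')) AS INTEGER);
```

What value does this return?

Adding +9 months to 2095-01-02 gives 2095-10-02.
29 days remain in October 2095 after the 2nd (31 − 2).
November 2095: 30 days.
December 2095: 31 days.
January 2096: 31 days.
Then 24 days into February 2096.
Total: 29 + 30 + 31 + 31 + 24 = 145.

145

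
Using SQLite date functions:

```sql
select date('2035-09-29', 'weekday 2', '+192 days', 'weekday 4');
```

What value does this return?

`weekday 2` advances to the next Tuesday; 2035-09-29 is a Saturday, so it moves forward to 2035-10-02.
Applying '+192 days' to 2035-10-02: counting 192 days forward gives 2036-04-11.
`weekday 4` advances to the next Thursday; 2036-04-11 is a Friday, so it moves forward to 2036-04-17.

2036-04-17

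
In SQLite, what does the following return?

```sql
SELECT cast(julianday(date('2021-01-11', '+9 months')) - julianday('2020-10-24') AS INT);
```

Adding +9 months to 2021-01-11 gives 2021-10-11.
7 days remain in October 2020 after the 24th (31 − 24).
Full months from November 2020 through September 2021 contribute their day counts.
Then 11 days into October 2021.
Total: 7 + 30 + 31 + 31 + 28 + 31 + 30 + 31 + 30 + 31 + 31 + 30 + 11 = 352.

352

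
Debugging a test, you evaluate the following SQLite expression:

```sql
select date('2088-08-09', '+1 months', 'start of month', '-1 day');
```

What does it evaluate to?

Adding +1 month to 2088-08-09 gives 2088-09-09.
`start of month` rewinds 2088-09-09 to 2088-09-01.
Going back 1 day from 2088-09-01 reaches 2088-08-31 (last day of August, 31 days).

2088-08-31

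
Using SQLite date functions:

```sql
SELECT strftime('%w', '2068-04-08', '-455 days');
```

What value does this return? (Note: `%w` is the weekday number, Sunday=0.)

First apply '-455 days': 2068-04-08 → 2067-01-09.
2067-01-09 is a Sunday; with Sunday=0 that is 0.

0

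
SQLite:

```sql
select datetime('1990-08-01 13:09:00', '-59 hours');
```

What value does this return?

1990-07-30 02:09:00

-59 hours from 1990-08-01 13:09:00 is 1990-07-30 02:09:00 (crosses midnight).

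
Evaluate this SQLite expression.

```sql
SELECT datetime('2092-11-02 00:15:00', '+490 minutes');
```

2092-11-02 08:25:00

490 minutes = 8h 10m; +490 minutes from 2092-11-02 00:15:00 is 2092-11-02 08:25:00.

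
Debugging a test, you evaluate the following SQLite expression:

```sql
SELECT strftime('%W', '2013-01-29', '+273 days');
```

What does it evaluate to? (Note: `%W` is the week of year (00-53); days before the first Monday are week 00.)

43

First apply '+273 days': 2013-01-29 → 2013-10-29.
2013-10-29 is a Tuesday. SQLite's %W counts Mondays since the year started; the result is 43.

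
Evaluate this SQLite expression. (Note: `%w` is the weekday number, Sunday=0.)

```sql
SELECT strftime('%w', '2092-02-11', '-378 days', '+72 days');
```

3

First apply '-378 days', '+72 days': 2092-02-11 → 2091-04-11.
2091-04-11 is a Wednesday; with Sunday=0 that is 3.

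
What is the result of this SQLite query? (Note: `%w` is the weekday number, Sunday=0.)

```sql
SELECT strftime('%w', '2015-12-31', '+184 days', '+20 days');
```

First apply '+184 days', '+20 days': 2015-12-31 → 2016-07-22.
2016-07-22 is a Friday; with Sunday=0 that is 5.

5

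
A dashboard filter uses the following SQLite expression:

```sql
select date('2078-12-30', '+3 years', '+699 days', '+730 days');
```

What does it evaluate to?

Adding +3 years to 2078-12-30 gives 2081-12-30.
Applying '+699 days' to 2081-12-30: counting 699 days forward gives 2083-11-29.
Applying '+730 days' to 2083-11-29: counting 730 days forward gives 2085-11-28.

2085-11-28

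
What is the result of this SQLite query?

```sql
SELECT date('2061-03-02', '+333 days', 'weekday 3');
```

Applying '+333 days' to 2061-03-02: counting 333 days forward gives 2062-01-29.
`weekday 3` advances to the next Wednesday; 2062-01-29 is a Sunday, so it moves forward to 2062-02-01.

2062-02-01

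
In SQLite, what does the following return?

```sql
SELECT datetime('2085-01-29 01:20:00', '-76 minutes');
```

76 minutes = 1h 16m; -76 minutes from 2085-01-29 01:20:00 is 2085-01-29 00:04:00.

2085-01-29 00:04:00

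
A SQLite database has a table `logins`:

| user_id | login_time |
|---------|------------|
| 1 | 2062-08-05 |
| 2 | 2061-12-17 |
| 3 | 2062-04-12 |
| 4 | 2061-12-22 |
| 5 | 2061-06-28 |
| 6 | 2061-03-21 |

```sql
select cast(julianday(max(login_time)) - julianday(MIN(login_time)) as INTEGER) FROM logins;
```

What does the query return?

502

MIN = 2061-03-21, MAX = 2062-08-05.
10 days remain in March 2061 after the 21st (31 − 21).
Full months from April 2061 through July 2062 contribute their day counts.
Then 5 days into August 2062.
Total: 10 + 30 + 31 + 30 + 31 + 31 + 30 + 31 + 30 + 31 + 31 + 28 + 31 + 30 + 31 + 30 + 31 + 5 = 502.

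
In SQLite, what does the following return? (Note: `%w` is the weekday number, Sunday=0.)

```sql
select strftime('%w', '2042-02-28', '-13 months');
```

1

First apply '-13 months': 2042-02-28 → 2041-01-28.
2041-01-28 is a Monday; with Sunday=0 that is 1.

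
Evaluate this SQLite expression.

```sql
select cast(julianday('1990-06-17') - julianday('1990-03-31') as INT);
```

78

0 days remain in March 1990 after the 31st (31 − 31).
April 1990: 30 days.
May 1990: 31 days.
Then 17 days into June 1990.
Total: 0 + 30 + 31 + 17 = 78.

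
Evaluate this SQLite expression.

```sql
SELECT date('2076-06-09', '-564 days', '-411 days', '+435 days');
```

2074-12-17

Applying '-564 days' to 2076-06-09: counting 564 days back gives 2074-11-23.
Applying '-411 days' to 2074-11-23: counting 411 days back gives 2073-10-08.
Applying '+435 days' to 2073-10-08: counting 435 days forward gives 2074-12-17.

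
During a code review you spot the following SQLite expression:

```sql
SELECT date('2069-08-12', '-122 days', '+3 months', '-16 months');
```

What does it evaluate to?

2068-03-12

Applying '-122 days' to 2069-08-12: counting 122 days back gives 2069-04-12.
Adding +3 months to 2069-04-12 gives 2069-07-12.
Adding -16 months to 2069-07-12 gives 2068-03-12.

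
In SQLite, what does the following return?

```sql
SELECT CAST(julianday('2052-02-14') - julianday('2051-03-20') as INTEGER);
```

331

11 days remain in March 2051 after the 20th (31 − 20).
Full months from April 2051 through January 2052 contribute their day counts.
Then 14 days into February 2052.
Total: 11 + 30 + 31 + 30 + 31 + 31 + 30 + 31 + 30 + 31 + 31 + 14 = 331.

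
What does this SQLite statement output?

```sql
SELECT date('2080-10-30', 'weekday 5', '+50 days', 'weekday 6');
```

`weekday 5` advances to the next Friday; 2080-10-30 is a Wednesday, so it moves forward to 2080-11-01.
Applying '+50 days' to 2080-11-01: counting 50 days forward gives 2080-12-21.
`weekday 6` advances to the next Saturday; 2080-12-21 is already a Saturday, so it stays at 2080-12-21.

2080-12-21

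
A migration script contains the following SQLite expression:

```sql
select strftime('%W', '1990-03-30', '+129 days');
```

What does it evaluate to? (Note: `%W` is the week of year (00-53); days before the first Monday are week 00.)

First apply '+129 days': 1990-03-30 → 1990-08-06.
1990-08-06 is a Monday. SQLite's %W counts Mondays since the year started; the result is 32.

32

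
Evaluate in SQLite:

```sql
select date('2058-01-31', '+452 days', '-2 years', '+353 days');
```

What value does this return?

2058-04-16

Applying '+452 days' to 2058-01-31: counting 452 days forward gives 2059-04-28.
Adding -2 years to 2059-04-28 gives 2057-04-28.
Applying '+353 days' to 2057-04-28: counting 353 days forward gives 2058-04-16.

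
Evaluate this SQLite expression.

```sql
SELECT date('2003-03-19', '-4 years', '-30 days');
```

1999-02-17

Adding -4 years to 2003-03-19 gives 1999-03-19.
Going back 19 days from 1999-03-19 reaches 1999-02-28 (last day of February, 28 days).
Going back 11 days within February lands on 1999-02-17.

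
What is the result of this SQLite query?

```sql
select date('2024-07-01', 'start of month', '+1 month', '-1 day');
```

`start of month` rewinds 2024-07-01 to 2024-07-01.
Adding +1 month to 2024-07-01 gives 2024-08-01.
Going back 1 day from 2024-08-01 reaches 2024-07-31 (last day of July, 31 days).

2024-07-31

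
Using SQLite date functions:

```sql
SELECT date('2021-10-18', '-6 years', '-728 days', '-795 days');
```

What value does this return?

2011-08-17

Adding -6 years to 2021-10-18 gives 2015-10-18.
Applying '-728 days' to 2015-10-18: counting 728 days back gives 2013-10-20.
Applying '-795 days' to 2013-10-20: counting 795 days back gives 2011-08-17.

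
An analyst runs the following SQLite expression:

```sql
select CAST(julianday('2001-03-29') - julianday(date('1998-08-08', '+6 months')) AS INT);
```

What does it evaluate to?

780

Adding +6 months to 1998-08-08 gives 1999-02-08.
20 days remain in February 1999 after the 8th (28 − 8).
Full months from March 1999 through February 2001 contribute their day counts.
Then 29 days into March 2001.
Total: 20 + 31 + 30 + 31 + 30 + 31 + 31 + 30 + 31 + 30 + 31 + 31 + 29 + 31 + 30 + 31 + 30 + 31 + 31 + 30 + 31 + 30 + 31 + 31 + 28 + 29 = 780.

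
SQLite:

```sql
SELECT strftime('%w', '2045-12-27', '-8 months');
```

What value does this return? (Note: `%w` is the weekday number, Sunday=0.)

First apply '-8 months': 2045-12-27 → 2045-04-27.
2045-04-27 is a Thursday; with Sunday=0 that is 4.

4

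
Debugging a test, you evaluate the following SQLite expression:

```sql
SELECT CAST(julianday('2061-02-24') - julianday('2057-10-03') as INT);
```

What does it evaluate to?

28 days remain in October 2057 after the 3rd (31 − 3).
Full months from November 2057 through January 2061 contribute their day counts.
Then 24 days into February 2061.
Total: 28 + 30 + 31 + 31 + 28 + 31 + 30 + 31 + 30 + 31 + 31 + 30 + 31 + 30 + 31 + 31 + 28 + 31 + 30 + 31 + 30 + 31 + 31 + 30 + 31 + 30 + 31 + 31 + 29 + 31 + 30 + 31 + 30 + 31 + 31 + 30 + 31 + 30 + 31 + 31 + 24 = 1240.

1240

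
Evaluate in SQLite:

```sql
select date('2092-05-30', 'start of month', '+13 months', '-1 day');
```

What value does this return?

2093-05-31

`start of month` rewinds 2092-05-30 to 2092-05-01.
Adding +13 months to 2092-05-01 gives 2093-06-01.
Going back 1 day from 2093-06-01 reaches 2093-05-31 (last day of May, 31 days).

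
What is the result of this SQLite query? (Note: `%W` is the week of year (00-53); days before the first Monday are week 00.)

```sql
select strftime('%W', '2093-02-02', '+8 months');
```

39

First apply '+8 months': 2093-02-02 → 2093-10-02.
2093-10-02 is a Friday. SQLite's %W counts Mondays since the year started; the result is 39.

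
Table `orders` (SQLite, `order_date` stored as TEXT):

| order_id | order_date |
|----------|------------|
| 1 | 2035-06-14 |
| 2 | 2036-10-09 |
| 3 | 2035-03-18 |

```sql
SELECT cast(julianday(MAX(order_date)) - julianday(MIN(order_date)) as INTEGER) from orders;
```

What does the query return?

MIN = 2035-03-18, MAX = 2036-10-09.
13 days remain in March 2035 after the 18th (31 − 18).
Full months from April 2035 through September 2036 contribute their day counts.
Then 9 days into October 2036.
Total: 13 + 30 + 31 + 30 + 31 + 31 + 30 + 31 + 30 + 31 + 31 + 29 + 31 + 30 + 31 + 30 + 31 + 31 + 30 + 9 = 571.

571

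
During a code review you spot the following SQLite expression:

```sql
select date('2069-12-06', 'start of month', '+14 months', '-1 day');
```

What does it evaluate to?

2071-01-31

`start of month` rewinds 2069-12-06 to 2069-12-01.
Adding +14 months to 2069-12-01 gives 2071-02-01.
Going back 1 day from 2071-02-01 reaches 2071-01-31 (last day of January, 31 days).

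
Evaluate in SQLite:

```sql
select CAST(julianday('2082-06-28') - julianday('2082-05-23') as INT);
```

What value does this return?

36

8 days remain in May 2082 after the 23rd (31 − 23).
Then 28 days into June 2082.
Total: 8 + 28 = 36.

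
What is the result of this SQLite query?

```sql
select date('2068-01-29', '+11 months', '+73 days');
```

Adding +11 months to 2068-01-29 gives 2068-12-29.
Applying '+73 days' to 2068-12-29: counting 73 days forward gives 2069-03-12.

2069-03-12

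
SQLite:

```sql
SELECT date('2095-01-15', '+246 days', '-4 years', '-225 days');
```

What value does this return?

Applying '+246 days' to 2095-01-15: counting 246 days forward gives 2095-09-18.
Adding -4 years to 2095-09-18 gives 2091-09-18.
Applying '-225 days' to 2091-09-18: counting 225 days back gives 2091-02-05.

2091-02-05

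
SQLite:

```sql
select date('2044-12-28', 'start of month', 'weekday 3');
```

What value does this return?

`start of month` rewinds 2044-12-28 to 2044-12-01.
`weekday 3` advances to the next Wednesday; 2044-12-01 is a Thursday, so it moves forward to 2044-12-07.

2044-12-07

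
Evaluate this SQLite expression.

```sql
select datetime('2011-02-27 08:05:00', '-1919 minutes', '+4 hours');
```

1919 minutes = 31h 59m; -1919 minutes from 2011-02-27 08:05:00 is 2011-02-26 00:06:00 (crosses midnight).
+4 hours from 2011-02-26 00:06:00 is 2011-02-26 04:06:00.

2011-02-26 04:06:00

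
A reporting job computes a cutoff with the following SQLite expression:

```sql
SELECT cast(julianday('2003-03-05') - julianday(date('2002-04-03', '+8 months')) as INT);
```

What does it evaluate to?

Adding +8 months to 2002-04-03 gives 2002-12-03.
28 days remain in December 2002 after the 3rd (31 − 3).
January 2003: 31 days.
February 2003: 28 days.
Then 5 days into March 2003.
Total: 28 + 31 + 28 + 5 = 92.

92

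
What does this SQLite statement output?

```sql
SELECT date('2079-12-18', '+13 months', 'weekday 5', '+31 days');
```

2081-02-24

Adding +13 months to 2079-12-18 gives 2081-01-18.
`weekday 5` advances to the next Friday; 2081-01-18 is a Saturday, so it moves forward to 2081-01-24.
January 2081 has 31 days; 7 remain after the 24th, so 8 days reach 2081-02-01.
Advancing 23 more days within February lands on 2081-02-24.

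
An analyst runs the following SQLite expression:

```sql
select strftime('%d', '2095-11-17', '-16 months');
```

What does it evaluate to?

17

First apply '-16 months': 2095-11-17 → 2094-07-17.
`%d` extracts the 2-digit day of month: 17.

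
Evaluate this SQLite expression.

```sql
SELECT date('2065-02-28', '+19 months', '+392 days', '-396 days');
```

2066-09-24

Adding +19 months to 2065-02-28 gives 2066-09-28.
Applying '+392 days' to 2066-09-28: counting 392 days forward gives 2067-10-25.
Applying '-396 days' to 2067-10-25: counting 396 days back gives 2066-09-24.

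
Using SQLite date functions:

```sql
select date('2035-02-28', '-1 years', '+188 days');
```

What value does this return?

Adding -1 year to 2035-02-28 gives 2034-02-28.
Applying '+188 days' to 2034-02-28: counting 188 days forward gives 2034-09-04.

2034-09-04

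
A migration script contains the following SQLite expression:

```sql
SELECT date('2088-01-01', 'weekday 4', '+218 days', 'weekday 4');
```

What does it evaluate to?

2088-08-12

`weekday 4` advances to the next Thursday; 2088-01-01 is already a Thursday, so it stays at 2088-01-01.
Applying '+218 days' to 2088-01-01: counting 218 days forward gives 2088-08-06.
`weekday 4` advances to the next Thursday; 2088-08-06 is a Friday, so it moves forward to 2088-08-12.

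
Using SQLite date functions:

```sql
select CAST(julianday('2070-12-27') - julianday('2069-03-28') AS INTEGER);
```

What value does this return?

639

3 days remain in March 2069 after the 28th (31 − 28).
Full months from April 2069 through November 2070 contribute their day counts.
Then 27 days into December 2070.
Total: 3 + 30 + 31 + 30 + 31 + 31 + 30 + 31 + 30 + 31 + 31 + 28 + 31 + 30 + 31 + 30 + 31 + 31 + 30 + 31 + 30 + 27 = 639.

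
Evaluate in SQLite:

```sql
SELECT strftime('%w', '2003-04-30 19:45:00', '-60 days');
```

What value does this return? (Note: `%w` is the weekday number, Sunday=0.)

6

First apply '-60 days': 2003-04-30 19:45:00 → 2003-03-01 19:45:00.
2003-03-01 is a Saturday; with Sunday=0 that is 6.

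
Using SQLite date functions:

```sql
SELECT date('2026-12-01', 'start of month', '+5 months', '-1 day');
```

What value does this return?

`start of month` rewinds 2026-12-01 to 2026-12-01.
Adding +5 months to 2026-12-01 gives 2027-05-01.
Going back 1 day from 2027-05-01 reaches 2027-04-30 (last day of April, 30 days).

2027-04-30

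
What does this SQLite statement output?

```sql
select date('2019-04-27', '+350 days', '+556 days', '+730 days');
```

Applying '+350 days' to 2019-04-27: counting 350 days forward gives 2020-04-11.
Applying '+556 days' to 2020-04-11: counting 556 days forward gives 2021-10-19.
Applying '+730 days' to 2021-10-19: counting 730 days forward gives 2023-10-19.

2023-10-19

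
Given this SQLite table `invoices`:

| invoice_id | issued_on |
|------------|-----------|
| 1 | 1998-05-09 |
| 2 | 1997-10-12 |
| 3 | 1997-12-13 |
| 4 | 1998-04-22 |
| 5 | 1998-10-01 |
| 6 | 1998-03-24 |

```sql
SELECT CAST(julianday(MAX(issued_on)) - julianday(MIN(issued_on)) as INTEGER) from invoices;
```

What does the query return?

354

MIN = 1997-10-12, MAX = 1998-10-01.
19 days remain in October 1997 after the 12th (31 − 12).
Full months from November 1997 through September 1998 contribute their day counts.
Then 1 day into October 1998.
Total: 19 + 30 + 31 + 31 + 28 + 31 + 30 + 31 + 30 + 31 + 31 + 30 + 1 = 354.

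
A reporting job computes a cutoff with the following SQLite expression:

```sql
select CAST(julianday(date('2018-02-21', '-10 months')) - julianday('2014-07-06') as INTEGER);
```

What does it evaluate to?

1020

Adding -10 months to 2018-02-21 gives 2017-04-21.
25 days remain in July 2014 after the 6th (31 − 6).
Full months from August 2014 through March 2017 contribute their day counts.
Then 21 days into April 2017.
Total: 25 + 31 + 30 + 31 + 30 + 31 + 31 + 28 + 31 + 30 + 31 + 30 + 31 + 31 + 30 + 31 + 30 + 31 + 31 + 29 + 31 + 30 + 31 + 30 + 31 + 31 + 30 + 31 + 30 + 31 + 31 + 28 + 31 + 21 = 1020.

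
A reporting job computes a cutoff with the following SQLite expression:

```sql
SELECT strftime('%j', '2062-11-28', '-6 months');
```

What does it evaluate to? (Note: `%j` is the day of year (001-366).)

First apply '-6 months': 2062-11-28 → 2062-05-28.
Day-of-year for 2062-05-28: days since 2062-01-01 inclusive = 148, zero-padded to 148.

148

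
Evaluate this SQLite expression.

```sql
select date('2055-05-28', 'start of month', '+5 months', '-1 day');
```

2055-09-30

`start of month` rewinds 2055-05-28 to 2055-05-01.
Adding +5 months to 2055-05-01 gives 2055-10-01.
Going back 1 day from 2055-10-01 reaches 2055-09-30 (last day of September, 30 days).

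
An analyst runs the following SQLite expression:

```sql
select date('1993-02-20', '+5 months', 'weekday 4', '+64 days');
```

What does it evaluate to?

1993-09-24

Adding +5 months to 1993-02-20 gives 1993-07-20.
`weekday 4` advances to the next Thursday; 1993-07-20 is a Tuesday, so it moves forward to 1993-07-22.
Applying '+64 days' to 1993-07-22: counting 64 days forward gives 1993-09-24.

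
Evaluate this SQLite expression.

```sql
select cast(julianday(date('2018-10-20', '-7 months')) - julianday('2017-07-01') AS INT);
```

Adding -7 months to 2018-10-20 gives 2018-03-20.
30 days remain in July 2017 after the 1st (31 − 1).
Full months from August 2017 through February 2018 contribute their day counts.
Then 20 days into March 2018.
Total: 30 + 31 + 30 + 31 + 30 + 31 + 31 + 28 + 20 = 262.

262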